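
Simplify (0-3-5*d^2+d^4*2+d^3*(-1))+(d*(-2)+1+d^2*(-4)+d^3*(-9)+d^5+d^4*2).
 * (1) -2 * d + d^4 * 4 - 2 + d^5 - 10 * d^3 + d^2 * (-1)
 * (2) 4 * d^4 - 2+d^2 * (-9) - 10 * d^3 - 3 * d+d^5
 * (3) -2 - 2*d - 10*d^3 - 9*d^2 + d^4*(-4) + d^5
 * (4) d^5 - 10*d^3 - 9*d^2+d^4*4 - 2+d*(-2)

Adding the polynomials and combining like terms:
(0 - 3 - 5*d^2 + d^4*2 + d^3*(-1)) + (d*(-2) + 1 + d^2*(-4) + d^3*(-9) + d^5 + d^4*2)
= d^5 - 10*d^3 - 9*d^2+d^4*4 - 2+d*(-2)
4) d^5 - 10*d^3 - 9*d^2+d^4*4 - 2+d*(-2)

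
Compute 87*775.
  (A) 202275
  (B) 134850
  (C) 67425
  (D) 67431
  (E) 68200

87 * 775 = 67425
C) 67425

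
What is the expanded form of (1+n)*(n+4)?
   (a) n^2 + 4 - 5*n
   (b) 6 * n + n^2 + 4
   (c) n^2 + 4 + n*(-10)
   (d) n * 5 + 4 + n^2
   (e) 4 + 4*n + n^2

Expanding (1+n)*(n+4):
= n * 5 + 4 + n^2
d) n * 5 + 4 + n^2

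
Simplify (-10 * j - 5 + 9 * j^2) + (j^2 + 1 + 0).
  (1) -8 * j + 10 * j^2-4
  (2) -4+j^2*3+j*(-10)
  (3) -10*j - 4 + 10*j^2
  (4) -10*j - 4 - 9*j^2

Adding the polynomials and combining like terms:
(-10*j - 5 + 9*j^2) + (j^2 + 1 + 0)
= -10*j - 4 + 10*j^2
3) -10*j - 4 + 10*j^2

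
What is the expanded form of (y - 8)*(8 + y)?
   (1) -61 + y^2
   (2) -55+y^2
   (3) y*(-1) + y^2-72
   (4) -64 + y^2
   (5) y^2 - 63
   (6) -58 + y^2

Expanding (y - 8)*(8 + y):
= -64 + y^2
4) -64 + y^2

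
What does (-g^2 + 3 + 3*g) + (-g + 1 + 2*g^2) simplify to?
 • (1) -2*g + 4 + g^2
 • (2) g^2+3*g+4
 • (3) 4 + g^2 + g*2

Adding the polynomials and combining like terms:
(-g^2 + 3 + 3*g) + (-g + 1 + 2*g^2)
= 4 + g^2 + g*2
3) 4 + g^2 + g*2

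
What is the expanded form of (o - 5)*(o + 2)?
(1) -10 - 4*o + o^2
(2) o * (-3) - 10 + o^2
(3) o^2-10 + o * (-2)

Expanding (o - 5)*(o + 2):
= o * (-3) - 10 + o^2
2) o * (-3) - 10 + o^2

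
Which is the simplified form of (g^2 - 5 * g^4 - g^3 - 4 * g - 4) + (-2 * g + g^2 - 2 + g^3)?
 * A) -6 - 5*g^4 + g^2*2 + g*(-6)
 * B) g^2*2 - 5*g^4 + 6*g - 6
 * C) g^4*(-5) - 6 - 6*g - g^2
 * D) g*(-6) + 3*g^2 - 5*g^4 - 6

Adding the polynomials and combining like terms:
(g^2 - 5*g^4 - g^3 - 4*g - 4) + (-2*g + g^2 - 2 + g^3)
= -6 - 5*g^4 + g^2*2 + g*(-6)
A) -6 - 5*g^4 + g^2*2 + g*(-6)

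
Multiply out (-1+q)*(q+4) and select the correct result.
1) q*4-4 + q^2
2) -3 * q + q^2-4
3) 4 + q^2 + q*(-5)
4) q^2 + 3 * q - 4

Expanding (-1+q)*(q+4):
= q^2 + 3 * q - 4
4) q^2 + 3 * q - 4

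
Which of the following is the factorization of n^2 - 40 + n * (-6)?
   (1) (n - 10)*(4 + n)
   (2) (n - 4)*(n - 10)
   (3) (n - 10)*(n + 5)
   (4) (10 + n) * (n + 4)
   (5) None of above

We need to factor n^2 - 40 + n * (-6).
The factored form is (n - 10)*(4 + n).
1) (n - 10)*(4 + n)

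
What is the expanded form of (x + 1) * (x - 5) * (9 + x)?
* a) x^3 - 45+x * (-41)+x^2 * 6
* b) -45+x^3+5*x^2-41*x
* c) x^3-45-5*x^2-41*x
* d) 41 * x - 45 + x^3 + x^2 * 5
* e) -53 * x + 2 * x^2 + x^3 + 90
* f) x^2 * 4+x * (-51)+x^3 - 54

Expanding (x + 1) * (x - 5) * (9 + x):
= -45+x^3+5*x^2-41*x
b) -45+x^3+5*x^2-41*x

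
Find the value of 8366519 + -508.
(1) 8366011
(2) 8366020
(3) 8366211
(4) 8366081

8366519 + -508 = 8366011
1) 8366011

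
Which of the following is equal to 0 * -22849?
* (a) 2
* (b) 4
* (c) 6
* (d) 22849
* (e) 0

0 * -22849 = 0
e) 0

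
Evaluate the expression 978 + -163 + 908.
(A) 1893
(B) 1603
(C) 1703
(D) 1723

First: 978 + -163 = 815
Then: 815 + 908 = 1723
D) 1723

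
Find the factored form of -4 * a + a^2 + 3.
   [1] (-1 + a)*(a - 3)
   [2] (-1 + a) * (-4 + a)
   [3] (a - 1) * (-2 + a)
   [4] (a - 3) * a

We need to factor -4 * a + a^2 + 3.
The factored form is (-1 + a)*(a - 3).
1) (-1 + a)*(a - 3)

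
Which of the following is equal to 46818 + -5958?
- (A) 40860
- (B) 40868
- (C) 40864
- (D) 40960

46818 + -5958 = 40860
A) 40860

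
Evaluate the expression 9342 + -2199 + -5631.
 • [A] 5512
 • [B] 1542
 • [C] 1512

First: 9342 + -2199 = 7143
Then: 7143 + -5631 = 1512
C) 1512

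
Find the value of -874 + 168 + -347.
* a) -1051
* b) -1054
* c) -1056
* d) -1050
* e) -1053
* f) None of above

First: -874 + 168 = -706
Then: -706 + -347 = -1053
e) -1053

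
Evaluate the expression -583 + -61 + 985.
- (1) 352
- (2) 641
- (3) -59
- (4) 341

First: -583 + -61 = -644
Then: -644 + 985 = 341
4) 341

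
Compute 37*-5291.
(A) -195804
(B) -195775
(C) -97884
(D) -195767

37 * -5291 = -195767
D) -195767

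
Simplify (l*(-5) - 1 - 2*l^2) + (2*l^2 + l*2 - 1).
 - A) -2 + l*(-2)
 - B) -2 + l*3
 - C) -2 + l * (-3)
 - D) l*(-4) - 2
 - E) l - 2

Adding the polynomials and combining like terms:
(l*(-5) - 1 - 2*l^2) + (2*l^2 + l*2 - 1)
= -2 + l * (-3)
C) -2 + l * (-3)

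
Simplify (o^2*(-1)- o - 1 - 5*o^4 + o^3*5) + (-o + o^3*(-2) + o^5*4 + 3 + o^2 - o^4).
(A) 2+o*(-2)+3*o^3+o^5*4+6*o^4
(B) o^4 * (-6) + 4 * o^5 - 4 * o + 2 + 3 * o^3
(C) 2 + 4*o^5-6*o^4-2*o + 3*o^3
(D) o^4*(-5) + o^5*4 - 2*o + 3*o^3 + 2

Adding the polynomials and combining like terms:
(o^2*(-1) - o - 1 - 5*o^4 + o^3*5) + (-o + o^3*(-2) + o^5*4 + 3 + o^2 - o^4)
= 2 + 4*o^5-6*o^4-2*o + 3*o^3
C) 2 + 4*o^5-6*o^4-2*o + 3*o^3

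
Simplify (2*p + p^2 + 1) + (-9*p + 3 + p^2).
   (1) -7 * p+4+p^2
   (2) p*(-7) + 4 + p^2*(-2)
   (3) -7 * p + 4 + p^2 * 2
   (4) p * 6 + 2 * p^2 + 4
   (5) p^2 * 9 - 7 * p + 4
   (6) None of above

Adding the polynomials and combining like terms:
(2*p + p^2 + 1) + (-9*p + 3 + p^2)
= -7 * p + 4 + p^2 * 2
3) -7 * p + 4 + p^2 * 2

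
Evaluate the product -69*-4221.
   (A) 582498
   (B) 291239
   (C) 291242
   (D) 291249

-69 * -4221 = 291249
D) 291249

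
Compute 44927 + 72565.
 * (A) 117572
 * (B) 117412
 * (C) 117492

44927 + 72565 = 117492
C) 117492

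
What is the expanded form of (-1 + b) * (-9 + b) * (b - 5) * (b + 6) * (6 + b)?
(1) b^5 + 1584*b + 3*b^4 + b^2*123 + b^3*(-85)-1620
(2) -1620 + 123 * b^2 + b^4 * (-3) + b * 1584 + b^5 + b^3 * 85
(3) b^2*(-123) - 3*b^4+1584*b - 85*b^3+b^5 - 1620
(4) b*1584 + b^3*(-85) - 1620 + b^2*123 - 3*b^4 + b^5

Expanding (-1 + b) * (-9 + b) * (b - 5) * (b + 6) * (6 + b):
= b*1584 + b^3*(-85) - 1620 + b^2*123 - 3*b^4 + b^5
4) b*1584 + b^3*(-85) - 1620 + b^2*123 - 3*b^4 + b^5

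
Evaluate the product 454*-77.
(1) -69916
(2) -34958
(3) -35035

454 * -77 = -34958
2) -34958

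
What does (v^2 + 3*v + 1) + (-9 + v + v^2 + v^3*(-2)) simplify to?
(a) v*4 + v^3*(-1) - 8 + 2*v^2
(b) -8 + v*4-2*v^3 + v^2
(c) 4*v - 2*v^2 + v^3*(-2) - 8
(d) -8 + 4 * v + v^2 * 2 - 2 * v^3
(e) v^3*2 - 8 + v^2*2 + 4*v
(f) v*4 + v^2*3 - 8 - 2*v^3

Adding the polynomials and combining like terms:
(v^2 + 3*v + 1) + (-9 + v + v^2 + v^3*(-2))
= -8 + 4 * v + v^2 * 2 - 2 * v^3
d) -8 + 4 * v + v^2 * 2 - 2 * v^3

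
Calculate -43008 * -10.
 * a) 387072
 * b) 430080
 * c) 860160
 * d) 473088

-43008 * -10 = 430080
b) 430080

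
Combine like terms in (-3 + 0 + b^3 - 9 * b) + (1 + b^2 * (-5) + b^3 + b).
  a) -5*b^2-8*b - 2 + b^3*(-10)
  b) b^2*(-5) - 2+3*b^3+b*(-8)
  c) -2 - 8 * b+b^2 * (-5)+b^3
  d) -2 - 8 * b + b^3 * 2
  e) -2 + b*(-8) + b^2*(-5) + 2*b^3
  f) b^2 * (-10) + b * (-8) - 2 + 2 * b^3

Adding the polynomials and combining like terms:
(-3 + 0 + b^3 - 9*b) + (1 + b^2*(-5) + b^3 + b)
= -2 + b*(-8) + b^2*(-5) + 2*b^3
e) -2 + b*(-8) + b^2*(-5) + 2*b^3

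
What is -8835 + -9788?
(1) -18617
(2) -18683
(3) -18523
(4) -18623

-8835 + -9788 = -18623
4) -18623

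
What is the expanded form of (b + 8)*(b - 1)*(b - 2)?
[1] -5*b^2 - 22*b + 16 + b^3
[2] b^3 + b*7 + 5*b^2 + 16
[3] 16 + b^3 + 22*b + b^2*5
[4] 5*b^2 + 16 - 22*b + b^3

Expanding (b + 8)*(b - 1)*(b - 2):
= 5*b^2 + 16 - 22*b + b^3
4) 5*b^2 + 16 - 22*b + b^3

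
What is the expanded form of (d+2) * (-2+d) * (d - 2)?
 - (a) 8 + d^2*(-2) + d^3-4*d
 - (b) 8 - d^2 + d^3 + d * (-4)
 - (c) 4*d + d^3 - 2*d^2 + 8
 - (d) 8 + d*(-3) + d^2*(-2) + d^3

Expanding (d+2) * (-2+d) * (d - 2):
= 8 + d^2*(-2) + d^3-4*d
a) 8 + d^2*(-2) + d^3-4*d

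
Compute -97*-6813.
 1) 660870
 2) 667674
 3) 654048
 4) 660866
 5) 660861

-97 * -6813 = 660861
5) 660861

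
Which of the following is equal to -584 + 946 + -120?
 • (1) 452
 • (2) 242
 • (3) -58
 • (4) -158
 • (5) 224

First: -584 + 946 = 362
Then: 362 + -120 = 242
2) 242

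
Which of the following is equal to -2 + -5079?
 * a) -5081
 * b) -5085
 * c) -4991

-2 + -5079 = -5081
a) -5081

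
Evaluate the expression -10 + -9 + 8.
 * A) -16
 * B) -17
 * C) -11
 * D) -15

First: -10 + -9 = -19
Then: -19 + 8 = -11
C) -11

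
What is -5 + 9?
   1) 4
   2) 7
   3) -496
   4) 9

-5 + 9 = 4
1) 4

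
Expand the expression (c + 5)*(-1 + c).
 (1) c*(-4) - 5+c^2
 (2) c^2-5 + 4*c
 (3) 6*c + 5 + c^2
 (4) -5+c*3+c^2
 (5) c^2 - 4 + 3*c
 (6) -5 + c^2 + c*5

Expanding (c + 5)*(-1 + c):
= c^2-5 + 4*c
2) c^2-5 + 4*c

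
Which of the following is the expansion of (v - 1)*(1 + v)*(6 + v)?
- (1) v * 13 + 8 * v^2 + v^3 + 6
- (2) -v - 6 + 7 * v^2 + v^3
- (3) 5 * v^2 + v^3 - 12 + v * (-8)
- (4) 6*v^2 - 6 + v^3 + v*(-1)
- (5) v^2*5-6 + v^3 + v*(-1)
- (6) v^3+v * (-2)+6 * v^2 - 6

Expanding (v - 1)*(1 + v)*(6 + v):
= 6*v^2 - 6 + v^3 + v*(-1)
4) 6*v^2 - 6 + v^3 + v*(-1)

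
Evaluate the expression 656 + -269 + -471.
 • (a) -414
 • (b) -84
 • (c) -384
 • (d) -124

First: 656 + -269 = 387
Then: 387 + -471 = -84
b) -84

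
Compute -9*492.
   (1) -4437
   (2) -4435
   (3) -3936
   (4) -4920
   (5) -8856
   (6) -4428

-9 * 492 = -4428
6) -4428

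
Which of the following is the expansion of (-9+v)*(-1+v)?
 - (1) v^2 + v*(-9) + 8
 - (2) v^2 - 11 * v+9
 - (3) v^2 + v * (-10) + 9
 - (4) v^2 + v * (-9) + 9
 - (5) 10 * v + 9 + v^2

Expanding (-9+v)*(-1+v):
= v^2 + v * (-10) + 9
3) v^2 + v * (-10) + 9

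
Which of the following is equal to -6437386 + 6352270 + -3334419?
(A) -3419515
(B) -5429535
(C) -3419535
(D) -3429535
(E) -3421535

First: -6437386 + 6352270 = -85116
Then: -85116 + -3334419 = -3419535
C) -3419535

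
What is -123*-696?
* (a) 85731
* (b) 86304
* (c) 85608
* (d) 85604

-123 * -696 = 85608
c) 85608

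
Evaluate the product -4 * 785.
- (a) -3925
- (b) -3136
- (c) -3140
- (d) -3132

-4 * 785 = -3140
c) -3140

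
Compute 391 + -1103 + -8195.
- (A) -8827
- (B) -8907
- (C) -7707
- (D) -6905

First: 391 + -1103 = -712
Then: -712 + -8195 = -8907
B) -8907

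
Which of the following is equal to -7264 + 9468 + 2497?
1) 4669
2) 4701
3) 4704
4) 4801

First: -7264 + 9468 = 2204
Then: 2204 + 2497 = 4701
2) 4701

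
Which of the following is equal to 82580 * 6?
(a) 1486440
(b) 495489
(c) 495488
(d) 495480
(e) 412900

82580 * 6 = 495480
d) 495480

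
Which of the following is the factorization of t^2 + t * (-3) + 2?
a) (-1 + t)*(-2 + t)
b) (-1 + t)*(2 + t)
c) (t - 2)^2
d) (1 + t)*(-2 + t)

We need to factor t^2 + t * (-3) + 2.
The factored form is (-1 + t)*(-2 + t).
a) (-1 + t)*(-2 + t)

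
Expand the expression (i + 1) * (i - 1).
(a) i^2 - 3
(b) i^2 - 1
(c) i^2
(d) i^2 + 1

Expanding (i + 1) * (i - 1):
= i^2 - 1
b) i^2 - 1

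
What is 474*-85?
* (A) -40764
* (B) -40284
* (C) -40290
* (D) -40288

474 * -85 = -40290
C) -40290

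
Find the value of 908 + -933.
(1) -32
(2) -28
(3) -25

908 + -933 = -25
3) -25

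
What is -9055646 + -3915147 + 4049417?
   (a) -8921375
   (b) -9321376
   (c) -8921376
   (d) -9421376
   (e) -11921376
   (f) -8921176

First: -9055646 + -3915147 = -12970793
Then: -12970793 + 4049417 = -8921376
c) -8921376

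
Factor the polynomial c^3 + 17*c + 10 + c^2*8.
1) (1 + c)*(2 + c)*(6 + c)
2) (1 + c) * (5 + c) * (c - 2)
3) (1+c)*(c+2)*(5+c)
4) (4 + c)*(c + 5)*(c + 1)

We need to factor c^3 + 17*c + 10 + c^2*8.
The factored form is (1+c)*(c+2)*(5+c).
3) (1+c)*(c+2)*(5+c)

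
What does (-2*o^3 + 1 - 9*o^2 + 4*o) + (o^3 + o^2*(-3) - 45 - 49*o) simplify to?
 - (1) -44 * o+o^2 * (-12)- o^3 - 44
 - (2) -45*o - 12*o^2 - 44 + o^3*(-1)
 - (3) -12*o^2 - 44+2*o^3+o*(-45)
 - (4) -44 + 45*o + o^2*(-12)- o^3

Adding the polynomials and combining like terms:
(-2*o^3 + 1 - 9*o^2 + 4*o) + (o^3 + o^2*(-3) - 45 - 49*o)
= -45*o - 12*o^2 - 44 + o^3*(-1)
2) -45*o - 12*o^2 - 44 + o^3*(-1)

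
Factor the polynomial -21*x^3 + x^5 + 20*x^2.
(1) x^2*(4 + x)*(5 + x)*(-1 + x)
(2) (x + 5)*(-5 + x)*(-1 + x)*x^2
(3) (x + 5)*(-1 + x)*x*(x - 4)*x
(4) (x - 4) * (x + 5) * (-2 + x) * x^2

We need to factor -21*x^3 + x^5 + 20*x^2.
The factored form is (x + 5)*(-1 + x)*x*(x - 4)*x.
3) (x + 5)*(-1 + x)*x*(x - 4)*x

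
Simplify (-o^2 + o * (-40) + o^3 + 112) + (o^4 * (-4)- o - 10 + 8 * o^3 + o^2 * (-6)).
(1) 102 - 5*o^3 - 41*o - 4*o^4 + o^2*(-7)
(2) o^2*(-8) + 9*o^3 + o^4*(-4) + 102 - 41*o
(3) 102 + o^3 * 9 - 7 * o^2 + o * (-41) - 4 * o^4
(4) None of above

Adding the polynomials and combining like terms:
(-o^2 + o*(-40) + o^3 + 112) + (o^4*(-4) - o - 10 + 8*o^3 + o^2*(-6))
= 102 + o^3 * 9 - 7 * o^2 + o * (-41) - 4 * o^4
3) 102 + o^3 * 9 - 7 * o^2 + o * (-41) - 4 * o^4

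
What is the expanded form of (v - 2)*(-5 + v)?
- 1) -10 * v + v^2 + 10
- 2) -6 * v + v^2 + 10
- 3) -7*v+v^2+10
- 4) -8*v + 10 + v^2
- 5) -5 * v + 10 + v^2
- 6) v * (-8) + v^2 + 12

Expanding (v - 2)*(-5 + v):
= -7*v+v^2+10
3) -7*v+v^2+10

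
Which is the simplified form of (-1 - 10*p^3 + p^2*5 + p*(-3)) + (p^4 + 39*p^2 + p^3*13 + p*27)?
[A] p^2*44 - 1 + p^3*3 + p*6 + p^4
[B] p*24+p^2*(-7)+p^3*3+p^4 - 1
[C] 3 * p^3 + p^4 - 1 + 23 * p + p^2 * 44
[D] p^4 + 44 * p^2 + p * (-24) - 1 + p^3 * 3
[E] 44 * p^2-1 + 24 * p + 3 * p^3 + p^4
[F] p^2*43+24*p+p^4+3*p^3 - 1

Adding the polynomials and combining like terms:
(-1 - 10*p^3 + p^2*5 + p*(-3)) + (p^4 + 39*p^2 + p^3*13 + p*27)
= 44 * p^2-1 + 24 * p + 3 * p^3 + p^4
E) 44 * p^2-1 + 24 * p + 3 * p^3 + p^4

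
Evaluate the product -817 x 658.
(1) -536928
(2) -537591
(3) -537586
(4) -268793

-817 * 658 = -537586
3) -537586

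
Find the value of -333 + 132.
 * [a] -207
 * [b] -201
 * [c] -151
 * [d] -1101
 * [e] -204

-333 + 132 = -201
b) -201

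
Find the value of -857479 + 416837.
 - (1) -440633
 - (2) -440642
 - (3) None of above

-857479 + 416837 = -440642
2) -440642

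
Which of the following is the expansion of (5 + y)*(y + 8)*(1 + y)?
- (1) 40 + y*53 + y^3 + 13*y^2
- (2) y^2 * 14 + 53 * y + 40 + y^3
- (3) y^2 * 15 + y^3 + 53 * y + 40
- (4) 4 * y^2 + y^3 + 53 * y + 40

Expanding (5 + y)*(y + 8)*(1 + y):
= y^2 * 14 + 53 * y + 40 + y^3
2) y^2 * 14 + 53 * y + 40 + y^3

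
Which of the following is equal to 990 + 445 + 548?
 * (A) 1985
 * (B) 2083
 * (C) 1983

First: 990 + 445 = 1435
Then: 1435 + 548 = 1983
C) 1983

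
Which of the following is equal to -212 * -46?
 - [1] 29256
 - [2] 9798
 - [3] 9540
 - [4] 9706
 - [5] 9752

-212 * -46 = 9752
5) 9752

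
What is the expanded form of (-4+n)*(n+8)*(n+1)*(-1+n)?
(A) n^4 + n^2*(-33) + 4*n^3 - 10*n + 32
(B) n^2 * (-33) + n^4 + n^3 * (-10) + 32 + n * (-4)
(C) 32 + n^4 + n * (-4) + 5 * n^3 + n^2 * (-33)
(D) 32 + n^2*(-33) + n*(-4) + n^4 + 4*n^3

Expanding (-4+n)*(n+8)*(n+1)*(-1+n):
= 32 + n^2*(-33) + n*(-4) + n^4 + 4*n^3
D) 32 + n^2*(-33) + n*(-4) + n^4 + 4*n^3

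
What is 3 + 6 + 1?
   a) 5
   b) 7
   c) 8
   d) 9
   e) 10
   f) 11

First: 3 + 6 = 9
Then: 9 + 1 = 10
e) 10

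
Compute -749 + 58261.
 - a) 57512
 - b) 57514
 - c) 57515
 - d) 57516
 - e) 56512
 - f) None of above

-749 + 58261 = 57512
a) 57512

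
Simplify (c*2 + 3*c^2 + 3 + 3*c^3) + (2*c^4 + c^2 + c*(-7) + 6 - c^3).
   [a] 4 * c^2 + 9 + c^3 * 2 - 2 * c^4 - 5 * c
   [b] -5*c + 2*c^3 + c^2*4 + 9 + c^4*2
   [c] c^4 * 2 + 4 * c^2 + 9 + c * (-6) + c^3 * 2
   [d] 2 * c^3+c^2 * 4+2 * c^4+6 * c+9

Adding the polynomials and combining like terms:
(c*2 + 3*c^2 + 3 + 3*c^3) + (2*c^4 + c^2 + c*(-7) + 6 - c^3)
= -5*c + 2*c^3 + c^2*4 + 9 + c^4*2
b) -5*c + 2*c^3 + c^2*4 + 9 + c^4*2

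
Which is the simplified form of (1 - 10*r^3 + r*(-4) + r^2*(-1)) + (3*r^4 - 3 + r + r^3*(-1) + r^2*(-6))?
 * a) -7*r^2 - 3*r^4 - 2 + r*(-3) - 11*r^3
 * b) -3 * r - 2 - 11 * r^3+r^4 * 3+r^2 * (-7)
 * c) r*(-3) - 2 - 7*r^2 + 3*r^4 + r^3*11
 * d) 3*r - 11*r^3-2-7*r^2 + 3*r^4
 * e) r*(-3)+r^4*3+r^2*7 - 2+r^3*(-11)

Adding the polynomials and combining like terms:
(1 - 10*r^3 + r*(-4) + r^2*(-1)) + (3*r^4 - 3 + r + r^3*(-1) + r^2*(-6))
= -3 * r - 2 - 11 * r^3+r^4 * 3+r^2 * (-7)
b) -3 * r - 2 - 11 * r^3+r^4 * 3+r^2 * (-7)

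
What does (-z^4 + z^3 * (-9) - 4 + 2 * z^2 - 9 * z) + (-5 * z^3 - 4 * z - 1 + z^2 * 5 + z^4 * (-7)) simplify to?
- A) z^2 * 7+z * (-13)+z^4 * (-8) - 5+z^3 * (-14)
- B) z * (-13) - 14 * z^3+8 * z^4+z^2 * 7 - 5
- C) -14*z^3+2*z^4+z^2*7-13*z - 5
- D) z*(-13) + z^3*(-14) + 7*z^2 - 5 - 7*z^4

Adding the polynomials and combining like terms:
(-z^4 + z^3*(-9) - 4 + 2*z^2 - 9*z) + (-5*z^3 - 4*z - 1 + z^2*5 + z^4*(-7))
= z^2 * 7+z * (-13)+z^4 * (-8) - 5+z^3 * (-14)
A) z^2 * 7+z * (-13)+z^4 * (-8) - 5+z^3 * (-14)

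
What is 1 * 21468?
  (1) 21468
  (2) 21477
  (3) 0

1 * 21468 = 21468
1) 21468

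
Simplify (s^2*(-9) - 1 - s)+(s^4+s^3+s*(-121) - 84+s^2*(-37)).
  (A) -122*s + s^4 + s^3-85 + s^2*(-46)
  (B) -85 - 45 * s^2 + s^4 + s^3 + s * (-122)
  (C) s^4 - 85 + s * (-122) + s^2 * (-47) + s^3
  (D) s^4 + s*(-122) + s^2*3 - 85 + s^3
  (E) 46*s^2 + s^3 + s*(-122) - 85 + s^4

Adding the polynomials and combining like terms:
(s^2*(-9) - 1 - s) + (s^4 + s^3 + s*(-121) - 84 + s^2*(-37))
= -122*s + s^4 + s^3-85 + s^2*(-46)
A) -122*s + s^4 + s^3-85 + s^2*(-46)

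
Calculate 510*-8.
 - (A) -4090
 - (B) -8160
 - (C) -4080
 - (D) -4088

510 * -8 = -4080
C) -4080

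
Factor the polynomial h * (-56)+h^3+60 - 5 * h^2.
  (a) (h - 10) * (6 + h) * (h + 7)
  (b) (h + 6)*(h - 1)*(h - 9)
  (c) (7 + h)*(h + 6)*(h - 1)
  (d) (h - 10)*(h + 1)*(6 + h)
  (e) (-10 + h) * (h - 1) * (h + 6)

We need to factor h * (-56)+h^3+60 - 5 * h^2.
The factored form is (-10 + h) * (h - 1) * (h + 6).
e) (-10 + h) * (h - 1) * (h + 6)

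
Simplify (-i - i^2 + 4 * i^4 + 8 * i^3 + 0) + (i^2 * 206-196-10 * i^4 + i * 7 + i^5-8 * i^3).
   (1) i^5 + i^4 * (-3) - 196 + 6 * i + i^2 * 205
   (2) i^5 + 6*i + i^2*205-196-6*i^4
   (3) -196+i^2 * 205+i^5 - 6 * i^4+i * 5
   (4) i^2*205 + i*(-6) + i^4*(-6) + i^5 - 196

Adding the polynomials and combining like terms:
(-i - i^2 + 4*i^4 + 8*i^3 + 0) + (i^2*206 - 196 - 10*i^4 + i*7 + i^5 - 8*i^3)
= i^5 + 6*i + i^2*205-196-6*i^4
2) i^5 + 6*i + i^2*205-196-6*i^4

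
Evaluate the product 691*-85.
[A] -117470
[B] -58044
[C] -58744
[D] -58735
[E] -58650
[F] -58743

691 * -85 = -58735
D) -58735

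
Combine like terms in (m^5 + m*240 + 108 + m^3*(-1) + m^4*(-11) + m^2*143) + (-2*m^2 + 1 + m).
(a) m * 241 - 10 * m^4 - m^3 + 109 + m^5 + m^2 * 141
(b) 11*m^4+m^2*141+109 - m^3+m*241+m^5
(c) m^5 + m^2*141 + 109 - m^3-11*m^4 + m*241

Adding the polynomials and combining like terms:
(m^5 + m*240 + 108 + m^3*(-1) + m^4*(-11) + m^2*143) + (-2*m^2 + 1 + m)
= m^5 + m^2*141 + 109 - m^3-11*m^4 + m*241
c) m^5 + m^2*141 + 109 - m^3-11*m^4 + m*241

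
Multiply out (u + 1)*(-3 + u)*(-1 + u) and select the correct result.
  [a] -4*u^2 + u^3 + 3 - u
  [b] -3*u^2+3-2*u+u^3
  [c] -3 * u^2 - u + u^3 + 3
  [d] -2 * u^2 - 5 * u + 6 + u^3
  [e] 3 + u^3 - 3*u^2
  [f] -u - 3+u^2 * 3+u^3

Expanding (u + 1)*(-3 + u)*(-1 + u):
= -3 * u^2 - u + u^3 + 3
c) -3 * u^2 - u + u^3 + 3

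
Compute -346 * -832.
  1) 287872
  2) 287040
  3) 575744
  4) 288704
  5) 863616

-346 * -832 = 287872
1) 287872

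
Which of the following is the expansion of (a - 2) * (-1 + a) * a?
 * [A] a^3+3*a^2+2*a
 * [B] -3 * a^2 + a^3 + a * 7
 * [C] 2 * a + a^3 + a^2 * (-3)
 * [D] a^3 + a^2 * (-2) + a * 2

Expanding (a - 2) * (-1 + a) * a:
= 2 * a + a^3 + a^2 * (-3)
C) 2 * a + a^3 + a^2 * (-3)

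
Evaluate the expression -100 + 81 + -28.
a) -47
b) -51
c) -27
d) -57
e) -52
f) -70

First: -100 + 81 = -19
Then: -19 + -28 = -47
a) -47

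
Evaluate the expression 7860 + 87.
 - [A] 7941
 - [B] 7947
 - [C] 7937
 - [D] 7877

7860 + 87 = 7947
B) 7947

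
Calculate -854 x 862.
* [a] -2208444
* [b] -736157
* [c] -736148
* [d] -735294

-854 * 862 = -736148
c) -736148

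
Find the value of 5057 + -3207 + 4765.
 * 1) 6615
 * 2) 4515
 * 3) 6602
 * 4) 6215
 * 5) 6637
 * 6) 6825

First: 5057 + -3207 = 1850
Then: 1850 + 4765 = 6615
1) 6615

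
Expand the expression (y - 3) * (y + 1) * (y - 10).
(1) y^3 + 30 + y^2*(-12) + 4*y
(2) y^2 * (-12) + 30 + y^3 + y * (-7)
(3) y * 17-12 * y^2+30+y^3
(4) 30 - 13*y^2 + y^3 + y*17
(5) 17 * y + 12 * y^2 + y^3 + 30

Expanding (y - 3) * (y + 1) * (y - 10):
= y * 17-12 * y^2+30+y^3
3) y * 17-12 * y^2+30+y^3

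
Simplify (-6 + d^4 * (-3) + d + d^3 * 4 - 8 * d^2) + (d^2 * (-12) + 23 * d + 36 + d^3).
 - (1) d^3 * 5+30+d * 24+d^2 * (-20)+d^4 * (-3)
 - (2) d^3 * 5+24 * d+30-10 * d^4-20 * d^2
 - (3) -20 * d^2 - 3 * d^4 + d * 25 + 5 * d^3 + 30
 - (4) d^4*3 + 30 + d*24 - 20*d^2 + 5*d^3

Adding the polynomials and combining like terms:
(-6 + d^4*(-3) + d + d^3*4 - 8*d^2) + (d^2*(-12) + 23*d + 36 + d^3)
= d^3 * 5+30+d * 24+d^2 * (-20)+d^4 * (-3)
1) d^3 * 5+30+d * 24+d^2 * (-20)+d^4 * (-3)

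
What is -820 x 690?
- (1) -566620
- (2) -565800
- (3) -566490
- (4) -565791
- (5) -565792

-820 * 690 = -565800
2) -565800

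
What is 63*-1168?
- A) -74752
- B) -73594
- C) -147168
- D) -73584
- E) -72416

63 * -1168 = -73584
D) -73584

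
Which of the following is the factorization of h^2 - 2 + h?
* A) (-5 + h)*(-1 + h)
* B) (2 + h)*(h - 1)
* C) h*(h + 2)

We need to factor h^2 - 2 + h.
The factored form is (2 + h)*(h - 1).
B) (2 + h)*(h - 1)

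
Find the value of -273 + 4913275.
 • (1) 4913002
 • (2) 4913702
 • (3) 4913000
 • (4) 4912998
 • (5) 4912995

-273 + 4913275 = 4913002
1) 4913002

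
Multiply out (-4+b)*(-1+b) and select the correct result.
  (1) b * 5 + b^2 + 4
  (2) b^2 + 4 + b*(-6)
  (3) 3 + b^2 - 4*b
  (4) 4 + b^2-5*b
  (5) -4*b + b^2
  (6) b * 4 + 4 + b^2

Expanding (-4+b)*(-1+b):
= 4 + b^2-5*b
4) 4 + b^2-5*b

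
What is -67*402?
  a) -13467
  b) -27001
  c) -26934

-67 * 402 = -26934
c) -26934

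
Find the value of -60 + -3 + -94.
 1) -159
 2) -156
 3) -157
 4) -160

First: -60 + -3 = -63
Then: -63 + -94 = -157
3) -157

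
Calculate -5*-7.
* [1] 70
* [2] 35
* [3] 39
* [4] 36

-5 * -7 = 35
2) 35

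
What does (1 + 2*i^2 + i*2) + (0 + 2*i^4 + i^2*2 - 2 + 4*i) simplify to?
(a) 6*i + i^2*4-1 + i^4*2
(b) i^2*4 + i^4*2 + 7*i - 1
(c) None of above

Adding the polynomials and combining like terms:
(1 + 2*i^2 + i*2) + (0 + 2*i^4 + i^2*2 - 2 + 4*i)
= 6*i + i^2*4-1 + i^4*2
a) 6*i + i^2*4-1 + i^4*2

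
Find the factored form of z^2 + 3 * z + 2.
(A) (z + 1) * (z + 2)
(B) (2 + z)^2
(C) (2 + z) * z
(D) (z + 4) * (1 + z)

We need to factor z^2 + 3 * z + 2.
The factored form is (z + 1) * (z + 2).
A) (z + 1) * (z + 2)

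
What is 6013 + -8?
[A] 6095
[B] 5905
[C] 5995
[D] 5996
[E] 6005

6013 + -8 = 6005
E) 6005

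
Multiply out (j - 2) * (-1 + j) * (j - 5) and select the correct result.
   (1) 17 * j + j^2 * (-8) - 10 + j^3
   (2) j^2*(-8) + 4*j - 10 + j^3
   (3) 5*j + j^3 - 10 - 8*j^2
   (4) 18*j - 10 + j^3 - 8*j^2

Expanding (j - 2) * (-1 + j) * (j - 5):
= 17 * j + j^2 * (-8) - 10 + j^3
1) 17 * j + j^2 * (-8) - 10 + j^3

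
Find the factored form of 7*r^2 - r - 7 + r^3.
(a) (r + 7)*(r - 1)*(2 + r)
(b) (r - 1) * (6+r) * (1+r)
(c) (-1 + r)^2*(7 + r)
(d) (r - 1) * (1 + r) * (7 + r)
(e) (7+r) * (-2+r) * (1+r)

We need to factor 7*r^2 - r - 7 + r^3.
The factored form is (r - 1) * (1 + r) * (7 + r).
d) (r - 1) * (1 + r) * (7 + r)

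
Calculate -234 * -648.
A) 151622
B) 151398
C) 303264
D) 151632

-234 * -648 = 151632
D) 151632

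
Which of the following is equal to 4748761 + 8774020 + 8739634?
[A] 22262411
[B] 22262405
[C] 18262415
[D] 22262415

First: 4748761 + 8774020 = 13522781
Then: 13522781 + 8739634 = 22262415
D) 22262415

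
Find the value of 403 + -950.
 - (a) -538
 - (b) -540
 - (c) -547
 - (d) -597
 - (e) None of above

403 + -950 = -547
c) -547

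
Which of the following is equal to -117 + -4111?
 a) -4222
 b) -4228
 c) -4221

-117 + -4111 = -4228
b) -4228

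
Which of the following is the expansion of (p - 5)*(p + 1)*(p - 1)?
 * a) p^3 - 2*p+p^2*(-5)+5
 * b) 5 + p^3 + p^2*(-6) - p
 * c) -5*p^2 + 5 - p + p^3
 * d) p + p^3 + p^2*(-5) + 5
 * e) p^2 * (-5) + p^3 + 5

Expanding (p - 5)*(p + 1)*(p - 1):
= -5*p^2 + 5 - p + p^3
c) -5*p^2 + 5 - p + p^3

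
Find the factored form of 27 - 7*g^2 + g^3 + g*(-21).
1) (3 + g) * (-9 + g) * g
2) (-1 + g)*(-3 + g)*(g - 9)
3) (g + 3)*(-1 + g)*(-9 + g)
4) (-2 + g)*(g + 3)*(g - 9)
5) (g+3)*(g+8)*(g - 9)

We need to factor 27 - 7*g^2 + g^3 + g*(-21).
The factored form is (g + 3)*(-1 + g)*(-9 + g).
3) (g + 3)*(-1 + g)*(-9 + g)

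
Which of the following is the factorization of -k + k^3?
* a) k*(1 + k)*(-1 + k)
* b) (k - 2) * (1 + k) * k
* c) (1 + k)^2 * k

We need to factor -k + k^3.
The factored form is k*(1 + k)*(-1 + k).
a) k*(1 + k)*(-1 + k)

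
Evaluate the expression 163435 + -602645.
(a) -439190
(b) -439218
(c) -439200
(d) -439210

163435 + -602645 = -439210
d) -439210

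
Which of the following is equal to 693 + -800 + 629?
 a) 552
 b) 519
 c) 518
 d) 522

First: 693 + -800 = -107
Then: -107 + 629 = 522
d) 522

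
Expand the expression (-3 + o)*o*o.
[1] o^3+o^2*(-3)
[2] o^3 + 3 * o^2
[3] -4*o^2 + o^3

Expanding (-3 + o)*o*o:
= o^3+o^2*(-3)
1) o^3+o^2*(-3)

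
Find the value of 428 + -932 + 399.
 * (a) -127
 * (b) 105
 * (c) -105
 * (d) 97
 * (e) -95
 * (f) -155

First: 428 + -932 = -504
Then: -504 + 399 = -105
c) -105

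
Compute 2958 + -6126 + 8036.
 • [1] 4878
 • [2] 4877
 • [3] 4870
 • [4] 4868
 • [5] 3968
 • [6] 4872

First: 2958 + -6126 = -3168
Then: -3168 + 8036 = 4868
4) 4868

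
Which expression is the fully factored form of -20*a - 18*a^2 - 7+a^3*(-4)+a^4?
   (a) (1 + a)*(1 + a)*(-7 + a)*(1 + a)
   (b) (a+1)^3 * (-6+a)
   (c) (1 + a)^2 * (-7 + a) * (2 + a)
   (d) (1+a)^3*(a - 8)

We need to factor -20*a - 18*a^2 - 7+a^3*(-4)+a^4.
The factored form is (1 + a)*(1 + a)*(-7 + a)*(1 + a).
a) (1 + a)*(1 + a)*(-7 + a)*(1 + a)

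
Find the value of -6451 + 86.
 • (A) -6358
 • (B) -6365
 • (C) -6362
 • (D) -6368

-6451 + 86 = -6365
B) -6365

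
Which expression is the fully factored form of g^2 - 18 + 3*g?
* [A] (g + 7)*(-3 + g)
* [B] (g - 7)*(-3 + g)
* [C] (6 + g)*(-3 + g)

We need to factor g^2 - 18 + 3*g.
The factored form is (6 + g)*(-3 + g).
C) (6 + g)*(-3 + g)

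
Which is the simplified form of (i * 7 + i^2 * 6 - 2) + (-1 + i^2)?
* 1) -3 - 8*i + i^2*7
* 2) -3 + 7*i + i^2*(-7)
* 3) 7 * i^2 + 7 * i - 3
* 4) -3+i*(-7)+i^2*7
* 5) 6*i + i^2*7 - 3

Adding the polynomials and combining like terms:
(i*7 + i^2*6 - 2) + (-1 + i^2)
= 7 * i^2 + 7 * i - 3
3) 7 * i^2 + 7 * i - 3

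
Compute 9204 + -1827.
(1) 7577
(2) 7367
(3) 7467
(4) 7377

9204 + -1827 = 7377
4) 7377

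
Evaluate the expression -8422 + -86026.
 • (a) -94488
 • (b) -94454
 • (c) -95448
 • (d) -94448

-8422 + -86026 = -94448
d) -94448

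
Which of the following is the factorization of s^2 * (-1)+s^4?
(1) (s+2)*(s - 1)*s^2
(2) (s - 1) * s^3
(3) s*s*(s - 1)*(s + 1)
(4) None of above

We need to factor s^2 * (-1)+s^4.
The factored form is s*s*(s - 1)*(s + 1).
3) s*s*(s - 1)*(s + 1)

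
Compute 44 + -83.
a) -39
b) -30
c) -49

44 + -83 = -39
a) -39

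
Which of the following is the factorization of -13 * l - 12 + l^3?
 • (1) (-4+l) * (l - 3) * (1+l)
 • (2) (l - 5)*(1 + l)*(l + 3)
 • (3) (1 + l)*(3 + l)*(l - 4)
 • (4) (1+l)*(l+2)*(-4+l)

We need to factor -13 * l - 12 + l^3.
The factored form is (1 + l)*(3 + l)*(l - 4).
3) (1 + l)*(3 + l)*(l - 4)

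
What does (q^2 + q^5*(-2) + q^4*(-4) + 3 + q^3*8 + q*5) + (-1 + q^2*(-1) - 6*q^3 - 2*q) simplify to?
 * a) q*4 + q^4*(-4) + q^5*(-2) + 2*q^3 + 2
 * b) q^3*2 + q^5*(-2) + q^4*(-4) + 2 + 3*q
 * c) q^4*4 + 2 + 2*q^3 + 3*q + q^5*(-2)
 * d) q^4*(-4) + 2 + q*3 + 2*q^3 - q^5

Adding the polynomials and combining like terms:
(q^2 + q^5*(-2) + q^4*(-4) + 3 + q^3*8 + q*5) + (-1 + q^2*(-1) - 6*q^3 - 2*q)
= q^3*2 + q^5*(-2) + q^4*(-4) + 2 + 3*q
b) q^3*2 + q^5*(-2) + q^4*(-4) + 2 + 3*q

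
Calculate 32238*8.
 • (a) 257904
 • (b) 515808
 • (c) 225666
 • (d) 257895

32238 * 8 = 257904
a) 257904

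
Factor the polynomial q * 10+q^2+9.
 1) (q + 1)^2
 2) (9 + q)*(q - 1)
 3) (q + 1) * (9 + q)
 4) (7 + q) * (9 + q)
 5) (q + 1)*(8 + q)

We need to factor q * 10+q^2+9.
The factored form is (q + 1) * (9 + q).
3) (q + 1) * (9 + q)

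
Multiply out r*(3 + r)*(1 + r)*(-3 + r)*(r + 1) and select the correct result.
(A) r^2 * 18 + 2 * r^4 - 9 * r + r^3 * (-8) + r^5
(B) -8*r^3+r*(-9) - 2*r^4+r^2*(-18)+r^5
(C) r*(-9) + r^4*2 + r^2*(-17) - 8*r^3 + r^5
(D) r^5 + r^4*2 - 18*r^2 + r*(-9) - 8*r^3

Expanding r*(3 + r)*(1 + r)*(-3 + r)*(r + 1):
= r^5 + r^4*2 - 18*r^2 + r*(-9) - 8*r^3
D) r^5 + r^4*2 - 18*r^2 + r*(-9) - 8*r^3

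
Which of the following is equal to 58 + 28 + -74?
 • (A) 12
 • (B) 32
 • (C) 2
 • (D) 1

First: 58 + 28 = 86
Then: 86 + -74 = 12
A) 12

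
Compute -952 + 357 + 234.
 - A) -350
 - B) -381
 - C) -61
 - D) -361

First: -952 + 357 = -595
Then: -595 + 234 = -361
D) -361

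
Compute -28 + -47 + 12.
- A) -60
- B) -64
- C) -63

First: -28 + -47 = -75
Then: -75 + 12 = -63
C) -63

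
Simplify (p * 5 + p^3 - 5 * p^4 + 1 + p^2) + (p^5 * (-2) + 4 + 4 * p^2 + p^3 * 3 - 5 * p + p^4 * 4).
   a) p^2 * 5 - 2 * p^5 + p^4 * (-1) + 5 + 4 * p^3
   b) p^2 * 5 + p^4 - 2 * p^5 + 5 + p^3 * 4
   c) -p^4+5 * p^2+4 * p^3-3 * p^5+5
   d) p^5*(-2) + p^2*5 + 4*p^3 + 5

Adding the polynomials and combining like terms:
(p*5 + p^3 - 5*p^4 + 1 + p^2) + (p^5*(-2) + 4 + 4*p^2 + p^3*3 - 5*p + p^4*4)
= p^2 * 5 - 2 * p^5 + p^4 * (-1) + 5 + 4 * p^3
a) p^2 * 5 - 2 * p^5 + p^4 * (-1) + 5 + 4 * p^3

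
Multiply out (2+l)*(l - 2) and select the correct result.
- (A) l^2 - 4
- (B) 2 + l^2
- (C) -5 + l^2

Expanding (2+l)*(l - 2):
= l^2 - 4
A) l^2 - 4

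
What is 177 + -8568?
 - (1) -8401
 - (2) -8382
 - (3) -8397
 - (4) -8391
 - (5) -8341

177 + -8568 = -8391
4) -8391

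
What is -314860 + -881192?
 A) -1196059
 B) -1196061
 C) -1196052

-314860 + -881192 = -1196052
C) -1196052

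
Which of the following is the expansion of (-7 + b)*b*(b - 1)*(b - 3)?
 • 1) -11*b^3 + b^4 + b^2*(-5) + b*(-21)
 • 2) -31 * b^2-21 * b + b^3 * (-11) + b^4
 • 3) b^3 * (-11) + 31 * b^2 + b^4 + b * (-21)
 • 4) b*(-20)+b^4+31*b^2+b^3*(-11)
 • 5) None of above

Expanding (-7 + b)*b*(b - 1)*(b - 3):
= b^3 * (-11) + 31 * b^2 + b^4 + b * (-21)
3) b^3 * (-11) + 31 * b^2 + b^4 + b * (-21)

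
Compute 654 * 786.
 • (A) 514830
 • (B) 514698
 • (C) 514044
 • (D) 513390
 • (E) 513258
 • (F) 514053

654 * 786 = 514044
C) 514044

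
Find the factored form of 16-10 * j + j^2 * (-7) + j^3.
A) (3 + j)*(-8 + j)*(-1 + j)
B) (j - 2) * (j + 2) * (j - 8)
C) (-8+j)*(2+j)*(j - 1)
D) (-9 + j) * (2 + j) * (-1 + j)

We need to factor 16-10 * j + j^2 * (-7) + j^3.
The factored form is (-8+j)*(2+j)*(j - 1).
C) (-8+j)*(2+j)*(j - 1)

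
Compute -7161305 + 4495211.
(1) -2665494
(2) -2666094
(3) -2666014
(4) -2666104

-7161305 + 4495211 = -2666094
2) -2666094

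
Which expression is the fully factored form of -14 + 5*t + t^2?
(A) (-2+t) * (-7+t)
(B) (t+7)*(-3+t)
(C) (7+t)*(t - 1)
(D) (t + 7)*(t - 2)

We need to factor -14 + 5*t + t^2.
The factored form is (t + 7)*(t - 2).
D) (t + 7)*(t - 2)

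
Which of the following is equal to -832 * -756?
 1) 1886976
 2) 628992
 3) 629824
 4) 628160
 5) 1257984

-832 * -756 = 628992
2) 628992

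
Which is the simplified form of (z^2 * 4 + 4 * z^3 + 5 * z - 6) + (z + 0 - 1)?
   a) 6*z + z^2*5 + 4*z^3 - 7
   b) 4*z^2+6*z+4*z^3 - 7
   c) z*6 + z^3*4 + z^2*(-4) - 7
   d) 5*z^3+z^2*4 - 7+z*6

Adding the polynomials and combining like terms:
(z^2*4 + 4*z^3 + 5*z - 6) + (z + 0 - 1)
= 4*z^2+6*z+4*z^3 - 7
b) 4*z^2+6*z+4*z^3 - 7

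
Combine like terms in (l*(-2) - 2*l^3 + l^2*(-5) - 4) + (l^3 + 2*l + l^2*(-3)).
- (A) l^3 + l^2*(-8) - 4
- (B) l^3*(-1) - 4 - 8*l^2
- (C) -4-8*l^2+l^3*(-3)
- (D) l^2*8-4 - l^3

Adding the polynomials and combining like terms:
(l*(-2) - 2*l^3 + l^2*(-5) - 4) + (l^3 + 2*l + l^2*(-3))
= l^3*(-1) - 4 - 8*l^2
B) l^3*(-1) - 4 - 8*l^2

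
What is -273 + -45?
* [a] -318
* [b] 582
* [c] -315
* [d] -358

-273 + -45 = -318
a) -318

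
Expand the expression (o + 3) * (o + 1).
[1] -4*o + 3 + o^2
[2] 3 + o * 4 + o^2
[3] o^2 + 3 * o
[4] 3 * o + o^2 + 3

Expanding (o + 3) * (o + 1):
= 3 + o * 4 + o^2
2) 3 + o * 4 + o^2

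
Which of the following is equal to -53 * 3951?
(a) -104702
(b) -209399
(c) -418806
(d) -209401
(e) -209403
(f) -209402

-53 * 3951 = -209403
e) -209403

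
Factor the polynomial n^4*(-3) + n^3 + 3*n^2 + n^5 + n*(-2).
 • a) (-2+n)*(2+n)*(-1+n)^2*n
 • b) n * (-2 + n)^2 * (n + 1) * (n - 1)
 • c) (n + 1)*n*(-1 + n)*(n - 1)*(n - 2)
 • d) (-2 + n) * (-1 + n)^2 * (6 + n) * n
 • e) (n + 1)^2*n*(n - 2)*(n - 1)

We need to factor n^4*(-3) + n^3 + 3*n^2 + n^5 + n*(-2).
The factored form is (n + 1)*n*(-1 + n)*(n - 1)*(n - 2).
c) (n + 1)*n*(-1 + n)*(n - 1)*(n - 2)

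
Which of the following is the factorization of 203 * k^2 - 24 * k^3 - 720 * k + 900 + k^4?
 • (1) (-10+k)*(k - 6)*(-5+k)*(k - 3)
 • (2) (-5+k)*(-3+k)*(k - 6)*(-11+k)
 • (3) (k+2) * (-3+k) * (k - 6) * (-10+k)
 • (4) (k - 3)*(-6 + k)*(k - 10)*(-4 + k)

We need to factor 203 * k^2 - 24 * k^3 - 720 * k + 900 + k^4.
The factored form is (-10+k)*(k - 6)*(-5+k)*(k - 3).
1) (-10+k)*(k - 6)*(-5+k)*(k - 3)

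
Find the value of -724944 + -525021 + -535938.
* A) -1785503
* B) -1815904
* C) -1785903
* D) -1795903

First: -724944 + -525021 = -1249965
Then: -1249965 + -535938 = -1785903
C) -1785903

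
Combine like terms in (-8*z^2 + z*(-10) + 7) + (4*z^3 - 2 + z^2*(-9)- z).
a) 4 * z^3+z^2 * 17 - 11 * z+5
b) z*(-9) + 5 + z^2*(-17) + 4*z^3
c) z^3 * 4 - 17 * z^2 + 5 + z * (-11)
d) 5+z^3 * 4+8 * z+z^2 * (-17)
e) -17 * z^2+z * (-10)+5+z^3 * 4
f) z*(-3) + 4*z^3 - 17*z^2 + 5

Adding the polynomials and combining like terms:
(-8*z^2 + z*(-10) + 7) + (4*z^3 - 2 + z^2*(-9) - z)
= z^3 * 4 - 17 * z^2 + 5 + z * (-11)
c) z^3 * 4 - 17 * z^2 + 5 + z * (-11)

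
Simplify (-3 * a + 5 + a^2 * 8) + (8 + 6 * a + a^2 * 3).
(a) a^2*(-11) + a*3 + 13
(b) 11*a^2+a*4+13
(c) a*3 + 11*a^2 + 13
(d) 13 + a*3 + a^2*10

Adding the polynomials and combining like terms:
(-3*a + 5 + a^2*8) + (8 + 6*a + a^2*3)
= a*3 + 11*a^2 + 13
c) a*3 + 11*a^2 + 13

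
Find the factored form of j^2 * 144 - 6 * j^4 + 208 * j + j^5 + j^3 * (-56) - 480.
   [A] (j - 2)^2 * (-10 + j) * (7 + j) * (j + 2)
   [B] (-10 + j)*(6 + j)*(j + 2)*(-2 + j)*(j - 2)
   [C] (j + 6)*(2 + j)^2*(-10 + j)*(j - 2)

We need to factor j^2 * 144 - 6 * j^4 + 208 * j + j^5 + j^3 * (-56) - 480.
The factored form is (-10 + j)*(6 + j)*(j + 2)*(-2 + j)*(j - 2).
B) (-10 + j)*(6 + j)*(j + 2)*(-2 + j)*(j - 2)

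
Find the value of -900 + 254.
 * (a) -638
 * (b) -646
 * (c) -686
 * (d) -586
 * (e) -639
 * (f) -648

-900 + 254 = -646
b) -646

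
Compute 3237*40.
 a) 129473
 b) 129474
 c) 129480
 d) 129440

3237 * 40 = 129480
c) 129480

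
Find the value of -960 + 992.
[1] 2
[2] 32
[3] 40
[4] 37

-960 + 992 = 32
2) 32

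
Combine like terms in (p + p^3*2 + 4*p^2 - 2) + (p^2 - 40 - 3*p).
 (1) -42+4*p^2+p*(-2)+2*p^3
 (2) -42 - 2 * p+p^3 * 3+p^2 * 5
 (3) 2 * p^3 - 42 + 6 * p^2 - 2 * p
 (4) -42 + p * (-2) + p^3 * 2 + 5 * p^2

Adding the polynomials and combining like terms:
(p + p^3*2 + 4*p^2 - 2) + (p^2 - 40 - 3*p)
= -42 + p * (-2) + p^3 * 2 + 5 * p^2
4) -42 + p * (-2) + p^3 * 2 + 5 * p^2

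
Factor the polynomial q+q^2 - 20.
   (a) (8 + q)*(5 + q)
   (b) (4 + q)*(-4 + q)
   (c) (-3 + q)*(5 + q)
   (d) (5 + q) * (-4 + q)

We need to factor q+q^2 - 20.
The factored form is (5 + q) * (-4 + q).
d) (5 + q) * (-4 + q)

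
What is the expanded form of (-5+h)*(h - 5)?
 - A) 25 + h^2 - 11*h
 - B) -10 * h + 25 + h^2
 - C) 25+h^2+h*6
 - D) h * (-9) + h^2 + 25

Expanding (-5+h)*(h - 5):
= -10 * h + 25 + h^2
B) -10 * h + 25 + h^2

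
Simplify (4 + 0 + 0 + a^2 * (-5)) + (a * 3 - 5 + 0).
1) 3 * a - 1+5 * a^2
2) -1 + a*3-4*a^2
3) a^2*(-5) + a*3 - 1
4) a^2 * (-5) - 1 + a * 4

Adding the polynomials and combining like terms:
(4 + 0 + 0 + a^2*(-5)) + (a*3 - 5 + 0)
= a^2*(-5) + a*3 - 1
3) a^2*(-5) + a*3 - 1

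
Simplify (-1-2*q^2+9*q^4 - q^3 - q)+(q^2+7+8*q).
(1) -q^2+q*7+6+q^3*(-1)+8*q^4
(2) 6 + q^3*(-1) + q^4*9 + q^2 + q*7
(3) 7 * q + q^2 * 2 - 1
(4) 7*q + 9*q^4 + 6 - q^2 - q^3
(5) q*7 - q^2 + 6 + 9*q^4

Adding the polynomials and combining like terms:
(-1 - 2*q^2 + 9*q^4 - q^3 - q) + (q^2 + 7 + 8*q)
= 7*q + 9*q^4 + 6 - q^2 - q^3
4) 7*q + 9*q^4 + 6 - q^2 - q^3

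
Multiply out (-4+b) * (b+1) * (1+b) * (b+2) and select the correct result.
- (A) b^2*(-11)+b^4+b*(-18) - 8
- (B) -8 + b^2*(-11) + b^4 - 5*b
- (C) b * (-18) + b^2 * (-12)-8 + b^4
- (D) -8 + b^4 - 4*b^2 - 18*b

Expanding (-4+b) * (b+1) * (1+b) * (b+2):
= b^2*(-11)+b^4+b*(-18) - 8
A) b^2*(-11)+b^4+b*(-18) - 8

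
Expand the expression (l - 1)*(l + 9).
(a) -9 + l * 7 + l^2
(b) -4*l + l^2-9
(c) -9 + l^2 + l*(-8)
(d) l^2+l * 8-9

Expanding (l - 1)*(l + 9):
= l^2+l * 8-9
d) l^2+l * 8-9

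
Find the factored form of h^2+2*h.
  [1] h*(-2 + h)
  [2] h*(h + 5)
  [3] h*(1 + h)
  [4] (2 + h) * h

We need to factor h^2+2*h.
The factored form is (2 + h) * h.
4) (2 + h) * h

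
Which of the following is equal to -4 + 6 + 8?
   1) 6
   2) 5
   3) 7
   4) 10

First: -4 + 6 = 2
Then: 2 + 8 = 10
4) 10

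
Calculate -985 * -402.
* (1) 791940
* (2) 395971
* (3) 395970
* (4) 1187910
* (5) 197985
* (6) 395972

-985 * -402 = 395970
3) 395970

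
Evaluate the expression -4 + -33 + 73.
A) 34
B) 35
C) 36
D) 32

First: -4 + -33 = -37
Then: -37 + 73 = 36
C) 36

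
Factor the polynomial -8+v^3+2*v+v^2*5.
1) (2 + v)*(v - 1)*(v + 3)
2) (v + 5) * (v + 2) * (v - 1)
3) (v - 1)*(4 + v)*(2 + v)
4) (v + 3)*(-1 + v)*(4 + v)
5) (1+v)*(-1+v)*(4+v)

We need to factor -8+v^3+2*v+v^2*5.
The factored form is (v - 1)*(4 + v)*(2 + v).
3) (v - 1)*(4 + v)*(2 + v)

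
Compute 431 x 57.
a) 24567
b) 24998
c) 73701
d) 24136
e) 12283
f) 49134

431 * 57 = 24567
a) 24567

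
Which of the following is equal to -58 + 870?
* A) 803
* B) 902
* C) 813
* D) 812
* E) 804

-58 + 870 = 812
D) 812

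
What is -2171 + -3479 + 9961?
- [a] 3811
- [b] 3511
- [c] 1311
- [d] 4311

First: -2171 + -3479 = -5650
Then: -5650 + 9961 = 4311
d) 4311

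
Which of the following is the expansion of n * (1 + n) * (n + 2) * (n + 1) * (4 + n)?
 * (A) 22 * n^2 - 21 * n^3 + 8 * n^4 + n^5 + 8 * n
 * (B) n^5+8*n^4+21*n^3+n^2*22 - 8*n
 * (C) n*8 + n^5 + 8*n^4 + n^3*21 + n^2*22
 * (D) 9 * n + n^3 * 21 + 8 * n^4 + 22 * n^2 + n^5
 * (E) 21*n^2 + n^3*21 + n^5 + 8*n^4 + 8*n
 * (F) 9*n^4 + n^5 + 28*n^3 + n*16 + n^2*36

Expanding n * (1 + n) * (n + 2) * (n + 1) * (4 + n):
= n*8 + n^5 + 8*n^4 + n^3*21 + n^2*22
C) n*8 + n^5 + 8*n^4 + n^3*21 + n^2*22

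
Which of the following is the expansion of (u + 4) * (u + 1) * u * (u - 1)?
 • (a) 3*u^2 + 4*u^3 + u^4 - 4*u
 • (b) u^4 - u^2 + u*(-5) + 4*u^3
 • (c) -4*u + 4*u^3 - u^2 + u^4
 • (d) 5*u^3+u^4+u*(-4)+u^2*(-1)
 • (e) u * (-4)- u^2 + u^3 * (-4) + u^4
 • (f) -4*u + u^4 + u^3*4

Expanding (u + 4) * (u + 1) * u * (u - 1):
= -4*u + 4*u^3 - u^2 + u^4
c) -4*u + 4*u^3 - u^2 + u^4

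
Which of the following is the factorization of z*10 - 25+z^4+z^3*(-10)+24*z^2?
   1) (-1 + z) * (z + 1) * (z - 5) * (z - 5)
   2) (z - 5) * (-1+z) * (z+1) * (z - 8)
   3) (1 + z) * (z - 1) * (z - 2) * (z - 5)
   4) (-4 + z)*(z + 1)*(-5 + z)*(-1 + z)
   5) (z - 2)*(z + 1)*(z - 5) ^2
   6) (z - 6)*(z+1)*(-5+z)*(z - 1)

We need to factor z*10 - 25+z^4+z^3*(-10)+24*z^2.
The factored form is (-1 + z) * (z + 1) * (z - 5) * (z - 5).
1) (-1 + z) * (z + 1) * (z - 5) * (z - 5)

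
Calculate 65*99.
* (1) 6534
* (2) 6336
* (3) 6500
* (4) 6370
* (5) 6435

65 * 99 = 6435
5) 6435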